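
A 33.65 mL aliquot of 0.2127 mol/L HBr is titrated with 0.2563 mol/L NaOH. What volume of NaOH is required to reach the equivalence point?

27.9 mL

n(HBr) = 0.2127 mol/L x 0.03365 L = 0.007157 mol.
At equivalence n(NaOH) = n(HBr) = 0.007157 mol.
V(NaOH) = 0.007157 / 0.2563 = 0.02793 L = 27.9 mL.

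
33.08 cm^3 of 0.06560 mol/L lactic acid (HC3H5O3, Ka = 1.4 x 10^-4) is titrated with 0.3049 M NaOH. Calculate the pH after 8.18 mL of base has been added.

n(acid) = 0.06560 x 0.03308 = 0.002170 mol; n(NaOH) added = 0.3049 x 0.008180 = 0.002494 mol.
Base is in excess by 0.002494 - 0.002170 = 0.0003240 mol in a total volume of 0.04126 L.
[OH^-] = 0.0003240/0.04126 = 0.007853 M, so pOH = 2.10 and pH = 14.00 - 2.10 = 11.90.

11.90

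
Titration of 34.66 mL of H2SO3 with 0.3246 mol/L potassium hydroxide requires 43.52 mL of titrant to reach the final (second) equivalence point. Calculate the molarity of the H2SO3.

n(KOH) = 0.3246 x 0.04352 = 0.01413 mol.
At the final (second) equivalence point, 2 mol OH^- react per mol H2SO3, so n(H2SO3) = 0.01413 / 2 = 0.007063 mol.
[H2SO3] = 0.007063 / 0.03466 L = 0.204 M.

0.204 M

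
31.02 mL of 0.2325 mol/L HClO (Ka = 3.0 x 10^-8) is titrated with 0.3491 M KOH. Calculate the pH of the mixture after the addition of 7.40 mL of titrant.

7.27

Initial n(HClO) = 0.2325 x 0.03102 = 0.007212 mol.
n(KOH) added = 0.3491 x 0.007400 = 0.002583 mol, converting that many moles of HClO to ClO-.
Remaining n(HClO) = 0.004629 mol; n(ClO-) = 0.002583 mol.
By Henderson-Hasselbalch, pH = pKa + log([A^-]/[HA]) = 7.52 + log(0.002583/0.004629) = 7.52 + (-0.25) = 7.27.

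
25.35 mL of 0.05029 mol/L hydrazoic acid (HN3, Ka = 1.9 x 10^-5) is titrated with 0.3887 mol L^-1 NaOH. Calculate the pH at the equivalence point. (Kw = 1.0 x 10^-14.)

n(HN3) = 0.05029 x 0.02535 = 0.001275 mol; V(NaOH) at equivalence = 0.001275/0.3887 = 0.003280 L.
At equivalence all the acid is converted to N3-; total volume = 0.02535 + 0.003280 = 0.02863 L, so [N3-] = 0.001275/0.02863 = 0.04453 M.
Kb = Kw/Ka = 1.0e-14 / 1.9 x 10^-5 = 5.26e-10.
[OH^-] = sqrt(Kb x [N3-]) = sqrt(5.26e-10 x 0.04453) = 4.84e-6 M.
pOH = 5.32, so pH = 14.00 - 5.32 = 8.68.

8.68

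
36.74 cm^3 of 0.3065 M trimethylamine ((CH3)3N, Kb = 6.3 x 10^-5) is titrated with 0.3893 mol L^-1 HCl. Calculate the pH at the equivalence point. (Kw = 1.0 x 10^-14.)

5.28

n((CH3)3N) = 0.3065 x 0.03674 = 0.01126 mol; V(HCl) at equivalence = 0.01126/0.3893 = 0.02893 L.
At equivalence the base is fully converted to (CH3)3NH+; total volume = 0.06567 L, so [(CH3)3NH+] = 0.01126/0.06567 = 0.1715 M.
Ka((CH3)3NH+) = Kw/Kb = 1.0e-14 / 6.3 x 10^-5 = 1.59e-10.
[H^+] = sqrt(Ka x [(CH3)3NH+]) = sqrt(1.59e-10 x 0.1715) = 5.22e-6 M.
pH = -log(5.22e-6) = 5.28.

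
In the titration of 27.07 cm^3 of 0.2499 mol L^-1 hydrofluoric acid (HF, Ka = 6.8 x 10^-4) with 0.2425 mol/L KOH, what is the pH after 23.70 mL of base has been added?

Initial n(HF) = 0.2499 x 0.02707 = 0.006765 mol.
n(KOH) added = 0.2425 x 0.02370 = 0.005747 mol, converting that many moles of HF to F-.
Remaining n(HF) = 0.001018 mol; n(F-) = 0.005747 mol.
By Henderson-Hasselbalch, pH = pKa + log([A^-]/[HA]) = 3.17 + log(0.005747/0.001018) = 3.17 + (+0.75) = 3.92.

3.92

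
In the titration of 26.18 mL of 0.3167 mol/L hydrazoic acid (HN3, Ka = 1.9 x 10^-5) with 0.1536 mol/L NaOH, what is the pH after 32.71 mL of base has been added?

Initial n(HN3) = 0.3167 x 0.02618 = 0.008291 mol.
n(NaOH) added = 0.1536 x 0.03271 = 0.005024 mol, converting that many moles of HN3 to N3-.
Remaining n(HN3) = 0.003267 mol; n(N3-) = 0.005024 mol.
By Henderson-Hasselbalch, pH = pKa + log([A^-]/[HA]) = 4.72 + log(0.005024/0.003267) = 4.72 + (+0.19) = 4.91.

4.91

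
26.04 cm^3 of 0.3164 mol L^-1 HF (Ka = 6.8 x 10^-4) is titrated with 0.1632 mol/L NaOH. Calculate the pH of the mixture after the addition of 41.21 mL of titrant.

Initial n(HF) = 0.3164 x 0.02604 = 0.008239 mol.
n(NaOH) added = 0.1632 x 0.04121 = 0.006725 mol, converting that many moles of HF to F-.
Remaining n(HF) = 0.001514 mol; n(F-) = 0.006725 mol.
By Henderson-Hasselbalch, pH = pKa + log([A^-]/[HA]) = 3.17 + log(0.006725/0.001514) = 3.17 + (+0.65) = 3.82.

3.82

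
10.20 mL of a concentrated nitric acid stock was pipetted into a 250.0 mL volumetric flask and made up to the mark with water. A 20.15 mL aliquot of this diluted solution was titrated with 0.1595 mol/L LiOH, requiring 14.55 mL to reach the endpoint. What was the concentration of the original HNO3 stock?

2.82 M

n(LiOH) = 0.1595 x 0.01455 = 0.002321 mol.
n(HNO3) in the aliquot = 0.002321 mol.
[diluted HNO3] = 0.002321 / 0.02015 = 0.1152 M.
Dilution factor = 250.0/10.20 = 24.51, so [stock] = 0.1152 x 24.51 = 2.82 M.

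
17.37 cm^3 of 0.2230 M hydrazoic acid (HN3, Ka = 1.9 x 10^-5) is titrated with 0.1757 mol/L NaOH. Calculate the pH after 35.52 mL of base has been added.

12.65

n(acid) = 0.2230 x 0.01737 = 0.003874 mol; n(NaOH) added = 0.1757 x 0.03552 = 0.006241 mol.
Base is in excess by 0.006241 - 0.003874 = 0.002367 mol in a total volume of 0.05289 L.
[OH^-] = 0.002367/0.05289 = 0.04476 M, so pOH = 1.35 and pH = 14.00 - 1.35 = 12.65.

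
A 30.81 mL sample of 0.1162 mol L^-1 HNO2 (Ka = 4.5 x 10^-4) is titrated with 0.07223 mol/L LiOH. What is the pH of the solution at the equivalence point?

8.00

n(HNO2) = 0.1162 x 0.03081 = 0.003580 mol; V(LiOH) at equivalence = 0.003580/0.07223 = 0.04957 L.
At equivalence all the acid is converted to NO2-; total volume = 0.03081 + 0.04957 = 0.08038 L, so [NO2-] = 0.003580/0.08038 = 0.04454 M.
Kb = Kw/Ka = 1.0e-14 / 4.5 x 10^-4 = 2.22e-11.
[OH^-] = sqrt(Kb x [NO2-]) = sqrt(2.22e-11 x 0.04454) = 9.95e-7 M.
pOH = 6.00, so pH = 14.00 - 6.00 = 8.00.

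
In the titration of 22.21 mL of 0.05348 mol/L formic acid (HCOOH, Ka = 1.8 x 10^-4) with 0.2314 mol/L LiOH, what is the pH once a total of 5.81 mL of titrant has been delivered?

11.75

n(acid) = 0.05348 x 0.02221 = 0.001188 mol; n(LiOH) added = 0.2314 x 0.005810 = 0.001344 mol.
Base is in excess by 0.001344 - 0.001188 = 0.0001566 mol in a total volume of 0.02802 L.
[OH^-] = 0.0001566/0.02802 = 0.005590 M, so pOH = 2.25 and pH = 14.00 - 2.25 = 11.75.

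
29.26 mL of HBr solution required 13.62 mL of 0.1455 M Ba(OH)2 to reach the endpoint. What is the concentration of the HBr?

n(Ba(OH)2) delivered = 0.1455 x 0.01362 = 0.001982 mol.
The reaction is 2 HBr + 1 Ba(OH)2, so n(HBr) = 0.001982 x 2/1 = 0.003963 mol.
[HBr] = 0.003963 mol / 0.02926 L = 0.135 M.

0.135 M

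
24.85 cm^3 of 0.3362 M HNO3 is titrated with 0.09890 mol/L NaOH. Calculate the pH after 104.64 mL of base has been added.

n(acid) = 0.3362 x 0.02485 = 0.008355 mol; n(NaOH) added = 0.09890 x 0.1046 = 0.01035 mol.
Base is in excess by 0.01035 - 0.008355 = 0.001994 mol in a total volume of 0.1295 L.
[OH^-] = 0.001994/0.1295 = 0.01540 M, so pOH = 1.81 and pH = 14.00 - 1.81 = 12.19.

12.19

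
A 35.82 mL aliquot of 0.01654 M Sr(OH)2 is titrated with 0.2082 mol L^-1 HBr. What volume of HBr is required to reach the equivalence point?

n(Sr(OH)2) = 0.01654 mol/L x 0.03582 L = 0.0005925 mol.
The neutralisation is 1 Sr(OH)2 : 2 HBr, so n(HBr) = 0.0005925 x 2/1 = 0.001185 mol.
V(HBr) = 0.001185 / 0.2082 = 0.005691 L = 5.69 mL.

5.69 mL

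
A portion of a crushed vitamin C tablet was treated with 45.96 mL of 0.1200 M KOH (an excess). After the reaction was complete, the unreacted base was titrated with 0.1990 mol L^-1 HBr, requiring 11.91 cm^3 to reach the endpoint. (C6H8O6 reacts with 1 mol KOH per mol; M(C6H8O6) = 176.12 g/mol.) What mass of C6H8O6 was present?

0.554 g

Total n(KOH) added = 0.1200 x 0.04596 = 0.005515 mol.
n(HBr) used = 0.1990 x 0.01191 = 0.002370 mol, which equals the excess n(KOH).
So n(KOH) consumed by the sample = 0.005515 - 0.002370 = 0.003145 mol.
n(C6H8O6) = 0.003145 / 1 = 0.003145 mol.
mass = 0.003145 mol x 176.12 g/mol = 0.554 g.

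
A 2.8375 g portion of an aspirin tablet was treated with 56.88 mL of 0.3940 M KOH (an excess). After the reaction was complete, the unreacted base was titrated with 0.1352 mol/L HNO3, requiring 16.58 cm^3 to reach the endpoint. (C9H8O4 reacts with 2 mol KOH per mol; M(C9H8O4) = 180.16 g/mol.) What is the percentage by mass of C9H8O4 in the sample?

64.0%

Total n(KOH) added = 0.3940 x 0.05688 = 0.02241 mol.
n(HNO3) used = 0.1352 x 0.01658 = 0.002242 mol, which equals the excess n(KOH).
So n(KOH) consumed by the sample = 0.02241 - 0.002242 = 0.02017 mol.
n(C9H8O4) = 0.02017 / 2 = 0.01008 mol.
mass C9H8O4 = 0.01008 x 180.16 = 1.817 g, so %C9H8O4 = 1.817/2.8375 x 100 = 64.0%.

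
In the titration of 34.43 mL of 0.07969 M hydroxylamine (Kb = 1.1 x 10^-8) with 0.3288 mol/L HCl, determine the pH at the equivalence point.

3.62

n(NH2OH) = 0.07969 x 0.03443 = 0.002744 mol; V(HCl) at equivalence = 0.002744/0.3288 = 0.008345 L.
At equivalence the base is fully converted to NH3OH+; total volume = 0.04277 L, so [NH3OH+] = 0.002744/0.04277 = 0.06414 M.
Ka(NH3OH+) = Kw/Kb = 1.0e-14 / 1.1 x 10^-8 = 9.09e-7.
[H^+] = sqrt(Ka x [NH3OH+]) = sqrt(9.09e-7 x 0.06414) = 0.000241 M.
pH = -log(0.000241) = 3.62.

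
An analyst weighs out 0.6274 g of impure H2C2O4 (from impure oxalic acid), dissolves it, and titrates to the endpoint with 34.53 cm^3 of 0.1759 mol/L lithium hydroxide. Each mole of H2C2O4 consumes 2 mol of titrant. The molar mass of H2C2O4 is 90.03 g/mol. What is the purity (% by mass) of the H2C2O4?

43.6%

n(LiOH) = 0.1759 x 0.03453 = 0.006074 mol.
n(H2C2O4) = 0.006074 / 2 = 0.003037 mol.
mass of H2C2O4 = 0.003037 x 90.03 = 0.2734 g.
% purity = 0.2734 / 0.6274 x 100 = 43.6%.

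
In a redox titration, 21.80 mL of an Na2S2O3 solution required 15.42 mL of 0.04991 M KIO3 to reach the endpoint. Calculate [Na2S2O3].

0.212 M

n(KIO3) = 0.04991 x 0.01542 = 0.0007696 mol.
From the balanced equation, 1 mol KIO3 reacts with 6 mol Na2S2O3, so n(Na2S2O3) = 0.0007696 x 6/1 = 0.004618 mol.
[Na2S2O3] = 0.004618 / 0.02180 L = 0.212 M.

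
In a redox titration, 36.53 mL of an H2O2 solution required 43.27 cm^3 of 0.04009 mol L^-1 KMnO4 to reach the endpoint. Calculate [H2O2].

0.119 M

n(KMnO4) = 0.04009 x 0.04327 = 0.001735 mol.
From the balanced equation, 2 mol KMnO4 reacts with 5 mol H2O2, so n(H2O2) = 0.001735 x 5/2 = 0.004337 mol.
[H2O2] = 0.004337 / 0.03653 L = 0.119 M.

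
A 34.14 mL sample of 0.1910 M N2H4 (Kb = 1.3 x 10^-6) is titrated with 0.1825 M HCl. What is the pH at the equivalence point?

4.57

n(N2H4) = 0.1910 x 0.03414 = 0.006521 mol; V(HCl) at equivalence = 0.006521/0.1825 = 0.03573 L.
At equivalence the base is fully converted to N2H5+; total volume = 0.06987 L, so [N2H5+] = 0.006521/0.06987 = 0.09333 M.
Ka(N2H5+) = Kw/Kb = 1.0e-14 / 1.3 x 10^-6 = 7.69e-9.
[H^+] = sqrt(Ka x [N2H5+]) = sqrt(7.69e-9 x 0.09333) = 2.68e-5 M.
pH = -log(2.68e-5) = 4.57.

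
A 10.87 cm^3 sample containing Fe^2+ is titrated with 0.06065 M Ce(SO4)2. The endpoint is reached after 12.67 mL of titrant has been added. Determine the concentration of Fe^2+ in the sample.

0.0707 M

n(Ce(SO4)2) = 0.06065 x 0.01267 = 0.0007684 mol.
From the balanced equation, 1 mol Ce(SO4)2 reacts with 1 mol Fe^2+, so n(Fe^2+) = 0.0007684 x 1/1 = 0.0007684 mol.
[Fe^2+] = 0.0007684 / 0.01087 L = 0.0707 M.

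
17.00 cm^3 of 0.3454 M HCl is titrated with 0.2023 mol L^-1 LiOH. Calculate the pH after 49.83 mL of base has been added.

n(acid) = 0.3454 x 0.01700 = 0.005872 mol; n(LiOH) added = 0.2023 x 0.04983 = 0.01008 mol.
Base is in excess by 0.01008 - 0.005872 = 0.004209 mol in a total volume of 0.06683 L.
[OH^-] = 0.004209/0.06683 = 0.06298 M, so pOH = 1.20 and pH = 14.00 - 1.20 = 12.80.

12.80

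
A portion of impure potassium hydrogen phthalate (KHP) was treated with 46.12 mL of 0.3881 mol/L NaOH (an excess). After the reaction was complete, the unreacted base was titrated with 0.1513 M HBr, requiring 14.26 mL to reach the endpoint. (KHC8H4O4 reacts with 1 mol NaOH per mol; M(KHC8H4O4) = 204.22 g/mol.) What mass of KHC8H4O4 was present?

Total n(NaOH) added = 0.3881 x 0.04612 = 0.01790 mol.
n(HBr) used = 0.1513 x 0.01426 = 0.002158 mol, which equals the excess n(NaOH).
So n(NaOH) consumed by the sample = 0.01790 - 0.002158 = 0.01574 mol.
n(KHC8H4O4) = 0.01574 / 1 = 0.01574 mol.
mass = 0.01574 mol x 204.22 g/mol = 3.21 g.

3.21 g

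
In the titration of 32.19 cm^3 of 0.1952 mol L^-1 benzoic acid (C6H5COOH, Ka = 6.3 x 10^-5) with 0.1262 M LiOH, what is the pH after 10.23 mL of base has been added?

3.61

Initial n(C6H5COOH) = 0.1952 x 0.03219 = 0.006283 mol.
n(LiOH) added = 0.1262 x 0.01023 = 0.001291 mol, converting that many moles of C6H5COOH to C6H5COO-.
Remaining n(C6H5COOH) = 0.004992 mol; n(C6H5COO-) = 0.001291 mol.
By Henderson-Hasselbalch, pH = pKa + log([A^-]/[HA]) = 4.20 + log(0.001291/0.004992) = 4.20 + (-0.59) = 3.61.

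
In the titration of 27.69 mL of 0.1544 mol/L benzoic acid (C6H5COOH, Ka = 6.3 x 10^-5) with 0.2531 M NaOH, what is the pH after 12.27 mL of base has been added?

Initial n(C6H5COOH) = 0.1544 x 0.02769 = 0.004275 mol.
n(NaOH) added = 0.2531 x 0.01227 = 0.003106 mol, converting that many moles of C6H5COOH to C6H5COO-.
Remaining n(C6H5COOH) = 0.001170 mol; n(C6H5COO-) = 0.003106 mol.
By Henderson-Hasselbalch, pH = pKa + log([A^-]/[HA]) = 4.20 + log(0.003106/0.001170) = 4.20 + (+0.42) = 4.62.

4.62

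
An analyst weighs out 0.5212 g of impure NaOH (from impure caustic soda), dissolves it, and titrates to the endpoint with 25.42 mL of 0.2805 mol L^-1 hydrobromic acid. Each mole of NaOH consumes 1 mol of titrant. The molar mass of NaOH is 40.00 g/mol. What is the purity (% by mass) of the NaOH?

n(HBr) = 0.2805 x 0.02542 = 0.007130 mol.
n(NaOH) = 0.007130 / 1 = 0.007130 mol.
mass of NaOH = 0.007130 x 40.00 = 0.2852 g.
% purity = 0.2852 / 0.5212 x 100 = 54.7%.

54.7%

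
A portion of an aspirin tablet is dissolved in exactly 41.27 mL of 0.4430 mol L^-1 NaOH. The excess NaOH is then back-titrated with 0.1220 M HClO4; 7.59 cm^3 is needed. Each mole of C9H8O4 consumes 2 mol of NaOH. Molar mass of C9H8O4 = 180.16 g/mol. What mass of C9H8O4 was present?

Total n(NaOH) added = 0.4430 x 0.04127 = 0.01828 mol.
n(HClO4) used = 0.1220 x 0.007590 = 0.0009260 mol, which equals the excess n(NaOH).
So n(NaOH) consumed by the sample = 0.01828 - 0.0009260 = 0.01736 mol.
n(C9H8O4) = 0.01736 / 2 = 0.008678 mol.
mass = 0.008678 mol x 180.16 g/mol = 1.56 g.

1.56 g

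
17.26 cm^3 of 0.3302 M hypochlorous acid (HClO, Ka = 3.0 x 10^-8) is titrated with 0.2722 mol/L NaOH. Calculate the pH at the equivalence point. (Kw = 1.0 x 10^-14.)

10.35

n(HClO) = 0.3302 x 0.01726 = 0.005699 mol; V(NaOH) at equivalence = 0.005699/0.2722 = 0.02094 L.
At equivalence all the acid is converted to ClO-; total volume = 0.01726 + 0.02094 = 0.03820 L, so [ClO-] = 0.005699/0.03820 = 0.1492 M.
Kb = Kw/Ka = 1.0e-14 / 3.0 x 10^-8 = 3.33e-7.
[OH^-] = sqrt(Kb x [ClO-]) = sqrt(3.33e-7 x 0.1492) = 0.000223 M.
pOH = 3.65, so pH = 14.00 - 3.65 = 10.35.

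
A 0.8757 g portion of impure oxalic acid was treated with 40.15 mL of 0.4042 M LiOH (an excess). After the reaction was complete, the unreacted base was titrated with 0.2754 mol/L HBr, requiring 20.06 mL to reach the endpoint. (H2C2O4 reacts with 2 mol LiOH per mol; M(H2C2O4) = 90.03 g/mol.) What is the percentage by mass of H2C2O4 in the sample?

55.0%

Total n(LiOH) added = 0.4042 x 0.04015 = 0.01623 mol.
n(HBr) used = 0.2754 x 0.02006 = 0.005525 mol, which equals the excess n(LiOH).
So n(LiOH) consumed by the sample = 0.01623 - 0.005525 = 0.01070 mol.
n(H2C2O4) = 0.01070 / 2 = 0.005352 mol.
mass H2C2O4 = 0.005352 x 90.03 = 0.4818 g, so %H2C2O4 = 0.4818/0.8757 x 100 = 55.0%.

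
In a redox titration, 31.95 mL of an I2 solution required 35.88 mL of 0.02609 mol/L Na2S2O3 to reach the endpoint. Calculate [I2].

n(Na2S2O3) = 0.02609 x 0.03588 = 0.0009361 mol.
From the balanced equation, 2 mol Na2S2O3 reacts with 1 mol I2, so n(I2) = 0.0009361 x 1/2 = 0.0004681 mol.
[I2] = 0.0004681 / 0.03195 L = 0.0146 M.

0.0146 M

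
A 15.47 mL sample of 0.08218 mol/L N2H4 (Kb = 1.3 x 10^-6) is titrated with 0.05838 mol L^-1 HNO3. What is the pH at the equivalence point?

4.79

n(N2H4) = 0.08218 x 0.01547 = 0.001271 mol; V(HNO3) at equivalence = 0.001271/0.05838 = 0.02178 L.
At equivalence the base is fully converted to N2H5+; total volume = 0.03725 L, so [N2H5+] = 0.001271/0.03725 = 0.03413 M.
Ka(N2H5+) = Kw/Kb = 1.0e-14 / 1.3 x 10^-6 = 7.69e-9.
[H^+] = sqrt(Ka x [N2H5+]) = sqrt(7.69e-9 x 0.03413) = 1.62e-5 M.
pH = -log(1.62e-5) = 4.79.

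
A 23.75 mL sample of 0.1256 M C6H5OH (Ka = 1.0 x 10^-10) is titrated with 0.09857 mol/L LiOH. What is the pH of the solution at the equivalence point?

11.37

n(C6H5OH) = 0.1256 x 0.02375 = 0.002983 mol; V(LiOH) at equivalence = 0.002983/0.09857 = 0.03026 L.
At equivalence all the acid is converted to C6H5O-; total volume = 0.02375 + 0.03026 = 0.05401 L, so [C6H5O-] = 0.002983/0.05401 = 0.05523 M.
Kb = Kw/Ka = 1.0e-14 / 1.0 x 10^-10 = 0.000100.
[OH^-] = sqrt(Kb x [C6H5O-]) = sqrt(0.000100 x 0.05523) = 0.00235 M.
pOH = 2.63, so pH = 14.00 - 2.63 = 11.37.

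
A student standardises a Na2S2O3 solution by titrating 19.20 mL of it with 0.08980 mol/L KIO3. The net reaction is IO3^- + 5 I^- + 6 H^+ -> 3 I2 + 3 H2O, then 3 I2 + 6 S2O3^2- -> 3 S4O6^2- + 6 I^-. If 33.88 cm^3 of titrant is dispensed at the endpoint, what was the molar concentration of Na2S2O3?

0.951 M

n(KIO3) = 0.08980 x 0.03388 = 0.003042 mol.
From the balanced equation, 1 mol KIO3 reacts with 6 mol Na2S2O3, so n(Na2S2O3) = 0.003042 x 6/1 = 0.01825 mol.
[Na2S2O3] = 0.01825 / 0.01920 L = 0.951 M.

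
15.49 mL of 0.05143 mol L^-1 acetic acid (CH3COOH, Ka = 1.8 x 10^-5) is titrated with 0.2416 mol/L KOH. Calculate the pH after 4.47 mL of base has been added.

12.15

n(acid) = 0.05143 x 0.01549 = 0.0007967 mol; n(KOH) added = 0.2416 x 0.004470 = 0.001080 mol.
Base is in excess by 0.001080 - 0.0007967 = 0.0002833 mol in a total volume of 0.01996 L.
[OH^-] = 0.0002833/0.01996 = 0.01419 M, so pOH = 1.85 and pH = 14.00 - 1.85 = 12.15.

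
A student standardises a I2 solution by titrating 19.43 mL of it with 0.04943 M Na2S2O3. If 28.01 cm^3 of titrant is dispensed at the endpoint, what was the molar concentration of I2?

0.0356 M

n(Na2S2O3) = 0.04943 x 0.02801 = 0.001385 mol.
From the balanced equation, 2 mol Na2S2O3 reacts with 1 mol I2, so n(I2) = 0.001385 x 1/2 = 0.0006923 mol.
[I2] = 0.0006923 / 0.01943 L = 0.0356 M.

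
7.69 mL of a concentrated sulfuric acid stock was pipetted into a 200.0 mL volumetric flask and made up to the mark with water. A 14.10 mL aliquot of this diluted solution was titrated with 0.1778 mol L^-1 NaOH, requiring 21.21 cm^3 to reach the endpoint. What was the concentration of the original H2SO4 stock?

n(NaOH) = 0.1778 x 0.02121 = 0.003771 mol.
n(H2SO4) in the aliquot = 0.003771 x 1/2 = 0.001886 mol.
[diluted H2SO4] = 0.001886 / 0.01410 = 0.1337 M.
Dilution factor = 200.0/7.690 = 26.01, so [stock] = 0.1337 x 26.01 = 3.48 M.

3.48 M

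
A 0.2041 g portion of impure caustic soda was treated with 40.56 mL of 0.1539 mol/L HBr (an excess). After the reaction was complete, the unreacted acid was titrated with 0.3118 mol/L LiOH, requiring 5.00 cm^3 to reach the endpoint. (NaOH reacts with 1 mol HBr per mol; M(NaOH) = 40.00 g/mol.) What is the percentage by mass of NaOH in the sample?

Total n(HBr) added = 0.1539 x 0.04056 = 0.006242 mol.
n(LiOH) used = 0.3118 x 0.005000 = 0.001559 mol, which equals the excess n(HBr).
So n(HBr) consumed by the sample = 0.006242 - 0.001559 = 0.004683 mol.
n(NaOH) = 0.004683 / 1 = 0.004683 mol.
mass NaOH = 0.004683 x 40.00 = 0.1873 g, so %NaOH = 0.1873/0.2041 x 100 = 91.8%.

91.8%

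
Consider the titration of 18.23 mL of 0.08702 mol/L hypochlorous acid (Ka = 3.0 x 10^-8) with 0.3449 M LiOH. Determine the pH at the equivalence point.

10.18

n(HClO) = 0.08702 x 0.01823 = 0.001586 mol; V(LiOH) at equivalence = 0.001586/0.3449 = 0.004600 L.
At equivalence all the acid is converted to ClO-; total volume = 0.01823 + 0.004600 = 0.02283 L, so [ClO-] = 0.001586/0.02283 = 0.06949 M.
Kb = Kw/Ka = 1.0e-14 / 3.0 x 10^-8 = 3.33e-7.
[OH^-] = sqrt(Kb x [ClO-]) = sqrt(3.33e-7 x 0.06949) = 0.000152 M.
pOH = 3.82, so pH = 14.00 - 3.82 = 10.18.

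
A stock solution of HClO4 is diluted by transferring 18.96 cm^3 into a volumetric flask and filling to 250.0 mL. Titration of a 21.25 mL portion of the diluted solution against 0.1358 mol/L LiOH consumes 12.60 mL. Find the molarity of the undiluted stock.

1.06 M

n(LiOH) = 0.1358 x 0.01260 = 0.001711 mol.
n(HClO4) in the aliquot = 0.001711 mol.
[diluted HClO4] = 0.001711 / 0.02125 = 0.08052 M.
Dilution factor = 250.0/18.96 = 13.19, so [stock] = 0.08052 x 13.19 = 1.06 M.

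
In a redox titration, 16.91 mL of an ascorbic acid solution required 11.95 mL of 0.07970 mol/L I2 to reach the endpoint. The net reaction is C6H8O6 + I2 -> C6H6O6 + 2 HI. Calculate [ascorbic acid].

n(I2) = 0.07970 x 0.01195 = 0.0009524 mol.
From the balanced equation, 1 mol I2 reacts with 1 mol ascorbic acid, so n(ascorbic acid) = 0.0009524 x 1/1 = 0.0009524 mol.
[ascorbic acid] = 0.0009524 / 0.01691 L = 0.0563 M.

0.0563 M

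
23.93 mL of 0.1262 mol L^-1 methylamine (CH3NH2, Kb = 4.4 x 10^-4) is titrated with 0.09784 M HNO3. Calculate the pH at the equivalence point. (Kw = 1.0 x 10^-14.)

n(CH3NH2) = 0.1262 x 0.02393 = 0.003020 mol; V(HNO3) at equivalence = 0.003020/0.09784 = 0.03087 L.
At equivalence the base is fully converted to CH3NH3+; total volume = 0.05480 L, so [CH3NH3+] = 0.003020/0.05480 = 0.05511 M.
Ka(CH3NH3+) = Kw/Kb = 1.0e-14 / 4.4 x 10^-4 = 2.27e-11.
[H^+] = sqrt(Ka x [CH3NH3+]) = sqrt(2.27e-11 x 0.05511) = 1.12e-6 M.
pH = -log(1.12e-6) = 5.95.

5.95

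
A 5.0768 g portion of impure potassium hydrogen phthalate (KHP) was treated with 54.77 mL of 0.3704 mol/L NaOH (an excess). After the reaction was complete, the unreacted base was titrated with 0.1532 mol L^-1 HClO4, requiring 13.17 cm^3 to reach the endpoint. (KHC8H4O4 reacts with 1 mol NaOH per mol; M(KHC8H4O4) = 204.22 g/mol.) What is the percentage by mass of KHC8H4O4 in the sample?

73.5%

Total n(NaOH) added = 0.3704 x 0.05477 = 0.02029 mol.
n(HClO4) used = 0.1532 x 0.01317 = 0.002018 mol, which equals the excess n(NaOH).
So n(NaOH) consumed by the sample = 0.02029 - 0.002018 = 0.01827 mol.
n(KHC8H4O4) = 0.01827 / 1 = 0.01827 mol.
mass KHC8H4O4 = 0.01827 x 204.22 = 3.731 g, so %KHC8H4O4 = 3.731/5.0768 x 100 = 73.5%.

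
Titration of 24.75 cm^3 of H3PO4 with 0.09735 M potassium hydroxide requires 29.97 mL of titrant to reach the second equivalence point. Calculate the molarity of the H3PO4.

n(KOH) = 0.09735 x 0.02997 = 0.002918 mol.
At the second equivalence point, 2 mol OH^- react per mol H3PO4, so n(H3PO4) = 0.002918 / 2 = 0.001459 mol.
[H3PO4] = 0.001459 / 0.02475 L = 0.0589 M.

0.0589 M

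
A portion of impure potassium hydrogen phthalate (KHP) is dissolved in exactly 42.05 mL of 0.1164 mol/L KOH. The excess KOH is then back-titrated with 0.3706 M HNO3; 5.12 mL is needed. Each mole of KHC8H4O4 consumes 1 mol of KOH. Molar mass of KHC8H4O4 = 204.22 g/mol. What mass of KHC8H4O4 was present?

Total n(KOH) added = 0.1164 x 0.04205 = 0.004895 mol.
n(HNO3) used = 0.3706 x 0.005120 = 0.001897 mol, which equals the excess n(KOH).
So n(KOH) consumed by the sample = 0.004895 - 0.001897 = 0.002997 mol.
n(KHC8H4O4) = 0.002997 / 1 = 0.002997 mol.
mass = 0.002997 mol x 204.22 g/mol = 0.612 g.

0.612 g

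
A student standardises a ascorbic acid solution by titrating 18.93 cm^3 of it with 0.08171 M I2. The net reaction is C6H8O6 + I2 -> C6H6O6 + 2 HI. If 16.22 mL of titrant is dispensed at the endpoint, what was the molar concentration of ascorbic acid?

n(I2) = 0.08171 x 0.01622 = 0.001325 mol.
From the balanced equation, 1 mol I2 reacts with 1 mol ascorbic acid, so n(ascorbic acid) = 0.001325 x 1/1 = 0.001325 mol.
[ascorbic acid] = 0.001325 / 0.01893 L = 0.0700 M.

0.0700 M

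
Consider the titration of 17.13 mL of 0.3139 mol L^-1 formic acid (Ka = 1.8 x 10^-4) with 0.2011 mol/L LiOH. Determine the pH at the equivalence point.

8.42

n(HCOOH) = 0.3139 x 0.01713 = 0.005377 mol; V(LiOH) at equivalence = 0.005377/0.2011 = 0.02674 L.
At equivalence all the acid is converted to HCOO-; total volume = 0.01713 + 0.02674 = 0.04387 L, so [HCOO-] = 0.005377/0.04387 = 0.1226 M.
Kb = Kw/Ka = 1.0e-14 / 1.8 x 10^-4 = 5.56e-11.
[OH^-] = sqrt(Kb x [HCOO-]) = sqrt(5.56e-11 x 0.1226) = 2.61e-6 M.
pOH = 5.58, so pH = 14.00 - 5.58 = 8.42.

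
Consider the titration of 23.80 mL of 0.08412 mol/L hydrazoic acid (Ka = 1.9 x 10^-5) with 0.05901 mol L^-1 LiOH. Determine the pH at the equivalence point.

8.63

n(HN3) = 0.08412 x 0.02380 = 0.002002 mol; V(LiOH) at equivalence = 0.002002/0.05901 = 0.03393 L.
At equivalence all the acid is converted to N3-; total volume = 0.02380 + 0.03393 = 0.05773 L, so [N3-] = 0.002002/0.05773 = 0.03468 M.
Kb = Kw/Ka = 1.0e-14 / 1.9 x 10^-5 = 5.26e-10.
[OH^-] = sqrt(Kb x [N3-]) = sqrt(5.26e-10 x 0.03468) = 4.27e-6 M.
pOH = 5.37, so pH = 14.00 - 5.37 = 8.63.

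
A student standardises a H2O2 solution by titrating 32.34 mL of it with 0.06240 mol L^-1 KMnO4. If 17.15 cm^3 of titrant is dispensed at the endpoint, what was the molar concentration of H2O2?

n(KMnO4) = 0.06240 x 0.01715 = 0.001070 mol.
From the balanced equation, 2 mol KMnO4 reacts with 5 mol H2O2, so n(H2O2) = 0.001070 x 5/2 = 0.002675 mol.
[H2O2] = 0.002675 / 0.03234 L = 0.0827 M.

0.0827 M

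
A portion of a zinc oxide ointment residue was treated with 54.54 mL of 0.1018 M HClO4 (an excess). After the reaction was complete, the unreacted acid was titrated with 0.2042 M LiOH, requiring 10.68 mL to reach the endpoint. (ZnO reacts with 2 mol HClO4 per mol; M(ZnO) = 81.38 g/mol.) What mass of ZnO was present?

0.137 g

Total n(HClO4) added = 0.1018 x 0.05454 = 0.005552 mol.
n(LiOH) used = 0.2042 x 0.01068 = 0.002181 mol, which equals the excess n(HClO4).
So n(HClO4) consumed by the sample = 0.005552 - 0.002181 = 0.003371 mol.
n(ZnO) = 0.003371 / 2 = 0.001686 mol.
mass = 0.001686 mol x 81.38 g/mol = 0.137 g.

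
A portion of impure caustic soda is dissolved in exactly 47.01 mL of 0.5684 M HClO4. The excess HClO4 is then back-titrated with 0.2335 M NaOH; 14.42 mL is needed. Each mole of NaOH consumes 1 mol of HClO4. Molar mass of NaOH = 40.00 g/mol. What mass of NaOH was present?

0.934 g

Total n(HClO4) added = 0.5684 x 0.04701 = 0.02672 mol.
n(NaOH) used = 0.2335 x 0.01442 = 0.003367 mol, which equals the excess n(HClO4).
So n(HClO4) consumed by the sample = 0.02672 - 0.003367 = 0.02335 mol.
n(NaOH) = 0.02335 / 1 = 0.02335 mol.
mass = 0.02335 mol x 40.00 g/mol = 0.934 g.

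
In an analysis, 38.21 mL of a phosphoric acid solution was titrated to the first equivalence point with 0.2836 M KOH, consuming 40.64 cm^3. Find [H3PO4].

n(KOH) = 0.2836 x 0.04064 = 0.01153 mol.
At the first equivalence point, 1 mol OH^- react per mol H3PO4, so n(H3PO4) = 0.01153 / 1 = 0.01153 mol.
[H3PO4] = 0.01153 / 0.03821 L = 0.302 M.

0.302 M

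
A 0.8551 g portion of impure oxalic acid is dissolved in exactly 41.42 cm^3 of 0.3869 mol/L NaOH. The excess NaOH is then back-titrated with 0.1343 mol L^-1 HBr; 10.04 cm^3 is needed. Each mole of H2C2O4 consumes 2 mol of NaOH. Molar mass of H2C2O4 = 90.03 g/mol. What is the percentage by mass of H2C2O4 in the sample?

Total n(NaOH) added = 0.3869 x 0.04142 = 0.01603 mol.
n(HBr) used = 0.1343 x 0.01004 = 0.001348 mol, which equals the excess n(NaOH).
So n(NaOH) consumed by the sample = 0.01603 - 0.001348 = 0.01468 mol.
n(H2C2O4) = 0.01468 / 2 = 0.007339 mol.
mass H2C2O4 = 0.007339 x 90.03 = 0.6607 g, so %H2C2O4 = 0.6607/0.8551 x 100 = 77.3%.

77.3%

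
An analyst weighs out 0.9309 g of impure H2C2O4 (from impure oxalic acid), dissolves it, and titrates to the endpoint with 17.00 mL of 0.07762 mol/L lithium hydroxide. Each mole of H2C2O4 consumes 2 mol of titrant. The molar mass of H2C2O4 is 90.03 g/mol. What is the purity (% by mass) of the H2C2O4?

n(LiOH) = 0.07762 x 0.01700 = 0.001320 mol.
n(H2C2O4) = 0.001320 / 2 = 0.0006598 mol.
mass of H2C2O4 = 0.0006598 x 90.03 = 0.05940 g.
% purity = 0.05940 / 0.9309 x 100 = 6.38%.

6.38%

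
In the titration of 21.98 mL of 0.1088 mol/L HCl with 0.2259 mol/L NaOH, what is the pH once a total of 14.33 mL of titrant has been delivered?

12.37

n(acid) = 0.1088 x 0.02198 = 0.002391 mol; n(NaOH) added = 0.2259 x 0.01433 = 0.003237 mol.
Base is in excess by 0.003237 - 0.002391 = 0.0008457 mol in a total volume of 0.03631 L.
[OH^-] = 0.0008457/0.03631 = 0.02329 M, so pOH = 1.63 and pH = 14.00 - 1.63 = 12.37.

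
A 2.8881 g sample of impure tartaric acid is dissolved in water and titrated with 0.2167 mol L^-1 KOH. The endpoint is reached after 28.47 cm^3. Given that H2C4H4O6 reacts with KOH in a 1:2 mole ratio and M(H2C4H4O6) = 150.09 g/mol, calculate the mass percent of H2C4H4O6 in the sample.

16.0%

n(KOH) = 0.2167 x 0.02847 = 0.006169 mol.
n(H2C4H4O6) = 0.006169 / 2 = 0.003085 mol.
mass of H2C4H4O6 = 0.003085 x 150.09 = 0.4630 g.
% purity = 0.4630 / 2.8881 x 100 = 16.0%.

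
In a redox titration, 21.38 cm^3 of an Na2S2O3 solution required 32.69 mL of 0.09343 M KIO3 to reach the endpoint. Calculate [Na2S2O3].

n(KIO3) = 0.09343 x 0.03269 = 0.003054 mol.
From the balanced equation, 1 mol KIO3 reacts with 6 mol Na2S2O3, so n(Na2S2O3) = 0.003054 x 6/1 = 0.01833 mol.
[Na2S2O3] = 0.01833 / 0.02138 L = 0.857 M.

0.857 M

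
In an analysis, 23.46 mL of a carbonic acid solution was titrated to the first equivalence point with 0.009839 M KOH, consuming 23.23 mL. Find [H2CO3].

n(KOH) = 0.009839 x 0.02323 = 0.0002286 mol.
At the first equivalence point, 1 mol OH^- react per mol H2CO3, so n(H2CO3) = 0.0002286 / 1 = 0.0002286 mol.
[H2CO3] = 0.0002286 / 0.02346 L = 0.00974 M.

0.00974 M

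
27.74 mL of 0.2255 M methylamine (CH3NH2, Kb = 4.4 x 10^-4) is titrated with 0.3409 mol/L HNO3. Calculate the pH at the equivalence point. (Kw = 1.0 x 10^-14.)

n(CH3NH2) = 0.2255 x 0.02774 = 0.006255 mol; V(HNO3) at equivalence = 0.006255/0.3409 = 0.01835 L.
At equivalence the base is fully converted to CH3NH3+; total volume = 0.04609 L, so [CH3NH3+] = 0.006255/0.04609 = 0.1357 M.
Ka(CH3NH3+) = Kw/Kb = 1.0e-14 / 4.4 x 10^-4 = 2.27e-11.
[H^+] = sqrt(Ka x [CH3NH3+]) = sqrt(2.27e-11 x 0.1357) = 1.76e-6 M.
pH = -log(1.76e-6) = 5.76.

5.76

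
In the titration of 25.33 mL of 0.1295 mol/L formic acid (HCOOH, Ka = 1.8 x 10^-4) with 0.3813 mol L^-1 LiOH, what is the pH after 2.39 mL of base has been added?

Initial n(HCOOH) = 0.1295 x 0.02533 = 0.003280 mol.
n(LiOH) added = 0.3813 x 0.002390 = 0.0009113 mol, converting that many moles of HCOOH to HCOO-.
Remaining n(HCOOH) = 0.002369 mol; n(HCOO-) = 0.0009113 mol.
By Henderson-Hasselbalch, pH = pKa + log([A^-]/[HA]) = 3.74 + log(0.0009113/0.002369) = 3.74 + (-0.41) = 3.33.

3.33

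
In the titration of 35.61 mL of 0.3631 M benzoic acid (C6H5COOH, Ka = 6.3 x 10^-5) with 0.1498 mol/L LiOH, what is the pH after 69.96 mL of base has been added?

4.83

Initial n(C6H5COOH) = 0.3631 x 0.03561 = 0.01293 mol.
n(LiOH) added = 0.1498 x 0.06996 = 0.01048 mol, converting that many moles of C6H5COOH to C6H5COO-.
Remaining n(C6H5COOH) = 0.002450 mol; n(C6H5COO-) = 0.01048 mol.
By Henderson-Hasselbalch, pH = pKa + log([A^-]/[HA]) = 4.20 + log(0.01048/0.002450) = 4.20 + (+0.63) = 4.83.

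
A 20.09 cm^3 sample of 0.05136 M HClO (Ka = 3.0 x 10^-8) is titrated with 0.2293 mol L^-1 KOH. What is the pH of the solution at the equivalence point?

n(HClO) = 0.05136 x 0.02009 = 0.001032 mol; V(KOH) at equivalence = 0.001032/0.2293 = 0.004500 L.
At equivalence all the acid is converted to ClO-; total volume = 0.02009 + 0.004500 = 0.02459 L, so [ClO-] = 0.001032/0.02459 = 0.04196 M.
Kb = Kw/Ka = 1.0e-14 / 3.0 x 10^-8 = 3.33e-7.
[OH^-] = sqrt(Kb x [ClO-]) = sqrt(3.33e-7 x 0.04196) = 0.000118 M.
pOH = 3.93, so pH = 14.00 - 3.93 = 10.07.

10.07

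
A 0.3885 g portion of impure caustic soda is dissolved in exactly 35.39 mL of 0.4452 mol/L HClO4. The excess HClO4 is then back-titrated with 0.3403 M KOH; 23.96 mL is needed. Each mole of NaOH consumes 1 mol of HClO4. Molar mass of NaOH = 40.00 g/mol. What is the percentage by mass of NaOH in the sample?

Total n(HClO4) added = 0.4452 x 0.03539 = 0.01576 mol.
n(KOH) used = 0.3403 x 0.02396 = 0.008154 mol, which equals the excess n(HClO4).
So n(HClO4) consumed by the sample = 0.01576 - 0.008154 = 0.007602 mol.
n(NaOH) = 0.007602 / 1 = 0.007602 mol.
mass NaOH = 0.007602 x 40.00 = 0.3041 g, so %NaOH = 0.3041/0.3885 x 100 = 78.3%.

78.3%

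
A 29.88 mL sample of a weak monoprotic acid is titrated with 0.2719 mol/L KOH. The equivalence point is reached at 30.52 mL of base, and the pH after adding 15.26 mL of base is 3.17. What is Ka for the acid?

6.8 x 10^-4

15.26 mL is half of the equivalence volume, so this is the half-equivalence point where [HA] = [A^-].
At half-equivalence pH = pKa, so pKa = 3.17.
Ka = 10^(-3.17) = 6.8 x 10^-4.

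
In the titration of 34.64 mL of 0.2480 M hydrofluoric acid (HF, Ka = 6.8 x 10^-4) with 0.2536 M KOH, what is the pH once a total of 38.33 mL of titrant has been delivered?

12.19

n(acid) = 0.2480 x 0.03464 = 0.008591 mol; n(KOH) added = 0.2536 x 0.03833 = 0.009720 mol.
Base is in excess by 0.009720 - 0.008591 = 0.001130 mol in a total volume of 0.07297 L.
[OH^-] = 0.001130/0.07297 = 0.01548 M, so pOH = 1.81 and pH = 14.00 - 1.81 = 12.19.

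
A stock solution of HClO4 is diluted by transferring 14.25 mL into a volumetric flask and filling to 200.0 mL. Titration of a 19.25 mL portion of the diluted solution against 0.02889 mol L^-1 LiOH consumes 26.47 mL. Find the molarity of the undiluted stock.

0.558 M

n(LiOH) = 0.02889 x 0.02647 = 0.0007647 mol.
n(HClO4) in the aliquot = 0.0007647 mol.
[diluted HClO4] = 0.0007647 / 0.01925 = 0.03973 M.
Dilution factor = 200.0/14.25 = 14.04, so [stock] = 0.03973 x 14.04 = 0.558 M.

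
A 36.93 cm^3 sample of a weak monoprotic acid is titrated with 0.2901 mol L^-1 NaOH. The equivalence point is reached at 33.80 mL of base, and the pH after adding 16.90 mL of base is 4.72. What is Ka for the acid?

1.9 x 10^-5

16.90 mL is half of the equivalence volume, so this is the half-equivalence point where [HA] = [A^-].
At half-equivalence pH = pKa, so pKa = 4.72.
Ka = 10^(-4.72) = 1.9 x 10^-5.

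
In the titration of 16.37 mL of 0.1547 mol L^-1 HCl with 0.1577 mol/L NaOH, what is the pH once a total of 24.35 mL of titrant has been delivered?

n(acid) = 0.1547 x 0.01637 = 0.002532 mol; n(NaOH) added = 0.1577 x 0.02435 = 0.003840 mol.
Base is in excess by 0.003840 - 0.002532 = 0.001308 mol in a total volume of 0.04072 L.
[OH^-] = 0.001308/0.04072 = 0.03211 M, so pOH = 1.49 and pH = 14.00 - 1.49 = 12.51.

12.51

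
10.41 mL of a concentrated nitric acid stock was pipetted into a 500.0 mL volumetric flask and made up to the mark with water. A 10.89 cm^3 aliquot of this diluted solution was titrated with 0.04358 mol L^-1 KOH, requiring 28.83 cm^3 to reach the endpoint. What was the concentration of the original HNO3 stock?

5.54 M

n(KOH) = 0.04358 x 0.02883 = 0.001256 mol.
n(HNO3) in the aliquot = 0.001256 mol.
[diluted HNO3] = 0.001256 / 0.01089 = 0.1154 M.
Dilution factor = 500.0/10.41 = 48.03, so [stock] = 0.1154 x 48.03 = 5.54 M.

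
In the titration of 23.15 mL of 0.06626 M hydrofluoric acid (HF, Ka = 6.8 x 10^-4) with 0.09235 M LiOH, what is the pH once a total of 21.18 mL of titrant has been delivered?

n(acid) = 0.06626 x 0.02315 = 0.001534 mol; n(LiOH) added = 0.09235 x 0.02118 = 0.001956 mol.
Base is in excess by 0.001956 - 0.001534 = 0.0004221 mol in a total volume of 0.04433 L.
[OH^-] = 0.0004221/0.04433 = 0.009521 M, so pOH = 2.02 and pH = 14.00 - 2.02 = 11.98.

11.98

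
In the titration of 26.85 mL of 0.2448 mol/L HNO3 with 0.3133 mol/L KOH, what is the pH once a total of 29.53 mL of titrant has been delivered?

n(acid) = 0.2448 x 0.02685 = 0.006573 mol; n(KOH) added = 0.3133 x 0.02953 = 0.009252 mol.
Base is in excess by 0.009252 - 0.006573 = 0.002679 mol in a total volume of 0.05638 L.
[OH^-] = 0.002679/0.05638 = 0.04751 M, so pOH = 1.32 and pH = 14.00 - 1.32 = 12.68.

12.68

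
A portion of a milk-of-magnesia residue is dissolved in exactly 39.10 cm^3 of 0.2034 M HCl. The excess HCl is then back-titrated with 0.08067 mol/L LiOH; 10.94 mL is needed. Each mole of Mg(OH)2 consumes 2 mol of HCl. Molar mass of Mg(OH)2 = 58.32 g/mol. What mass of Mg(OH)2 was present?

Total n(HCl) added = 0.2034 x 0.03910 = 0.007953 mol.
n(LiOH) used = 0.08067 x 0.01094 = 0.0008825 mol, which equals the excess n(HCl).
So n(HCl) consumed by the sample = 0.007953 - 0.0008825 = 0.007070 mol.
n(Mg(OH)2) = 0.007070 / 2 = 0.003535 mol.
mass = 0.003535 mol x 58.32 g/mol = 0.206 g.

0.206 g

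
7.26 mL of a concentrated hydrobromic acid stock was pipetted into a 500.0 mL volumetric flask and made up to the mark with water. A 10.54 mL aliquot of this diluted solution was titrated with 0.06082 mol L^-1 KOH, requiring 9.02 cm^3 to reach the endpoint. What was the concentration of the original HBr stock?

n(KOH) = 0.06082 x 0.009020 = 0.0005486 mol.
n(HBr) in the aliquot = 0.0005486 mol.
[diluted HBr] = 0.0005486 / 0.01054 = 0.05205 M.
Dilution factor = 500.0/7.260 = 68.87, so [stock] = 0.05205 x 68.87 = 3.58 M.

3.58 M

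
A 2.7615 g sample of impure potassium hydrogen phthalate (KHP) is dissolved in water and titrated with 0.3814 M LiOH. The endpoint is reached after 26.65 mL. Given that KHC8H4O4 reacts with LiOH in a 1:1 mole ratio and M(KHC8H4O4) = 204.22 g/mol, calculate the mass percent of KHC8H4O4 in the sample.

75.2%

n(LiOH) = 0.3814 x 0.02665 = 0.01016 mol.
n(KHC8H4O4) = 0.01016 / 1 = 0.01016 mol.
mass of KHC8H4O4 = 0.01016 x 204.22 = 2.076 g.
% purity = 2.076 / 2.7615 x 100 = 75.2%.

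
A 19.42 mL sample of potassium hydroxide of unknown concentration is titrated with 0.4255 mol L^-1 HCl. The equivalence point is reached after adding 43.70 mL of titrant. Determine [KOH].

n(HCl) delivered = 0.4255 x 0.04370 = 0.01859 mol.
For a 1:1 reaction, n(KOH) = 0.01859 mol.
[KOH] = 0.01859 mol / 0.01942 L = 0.957 M.

0.957 M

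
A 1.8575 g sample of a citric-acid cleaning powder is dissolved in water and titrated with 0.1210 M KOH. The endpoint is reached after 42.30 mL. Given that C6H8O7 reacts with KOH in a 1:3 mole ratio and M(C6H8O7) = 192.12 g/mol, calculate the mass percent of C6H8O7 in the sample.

n(KOH) = 0.1210 x 0.04230 = 0.005118 mol.
n(C6H8O7) = 0.005118 / 3 = 0.001706 mol.
mass of C6H8O7 = 0.001706 x 192.12 = 0.3278 g.
% purity = 0.3278 / 1.8575 x 100 = 17.6%.

17.6%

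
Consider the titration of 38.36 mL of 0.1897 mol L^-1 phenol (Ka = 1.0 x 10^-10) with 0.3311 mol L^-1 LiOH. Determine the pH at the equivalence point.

11.54

n(C6H5OH) = 0.1897 x 0.03836 = 0.007277 mol; V(LiOH) at equivalence = 0.007277/0.3311 = 0.02198 L.
At equivalence all the acid is converted to C6H5O-; total volume = 0.03836 + 0.02198 = 0.06034 L, so [C6H5O-] = 0.007277/0.06034 = 0.1206 M.
Kb = Kw/Ka = 1.0e-14 / 1.0 x 10^-10 = 0.000100.
[OH^-] = sqrt(Kb x [C6H5O-]) = sqrt(0.000100 x 0.1206) = 0.00347 M.
pOH = 2.46, so pH = 14.00 - 2.46 = 11.54.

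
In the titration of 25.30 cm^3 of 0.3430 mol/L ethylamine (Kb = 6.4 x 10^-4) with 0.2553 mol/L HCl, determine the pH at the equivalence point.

5.82

n(C2H5NH2) = 0.3430 x 0.02530 = 0.008678 mol; V(HCl) at equivalence = 0.008678/0.2553 = 0.03399 L.
At equivalence the base is fully converted to C2H5NH3+; total volume = 0.05929 L, so [C2H5NH3+] = 0.008678/0.05929 = 0.1464 M.
Ka(C2H5NH3+) = Kw/Kb = 1.0e-14 / 6.4 x 10^-4 = 1.56e-11.
[H^+] = sqrt(Ka x [C2H5NH3+]) = sqrt(1.56e-11 x 0.1464) = 1.51e-6 M.
pH = -log(1.51e-6) = 5.82.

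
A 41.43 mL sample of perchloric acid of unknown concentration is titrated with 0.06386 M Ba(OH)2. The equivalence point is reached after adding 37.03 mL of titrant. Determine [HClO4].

n(Ba(OH)2) delivered = 0.06386 x 0.03703 = 0.002365 mol.
The reaction is 2 HClO4 + 1 Ba(OH)2, so n(HClO4) = 0.002365 x 2/1 = 0.004729 mol.
[HClO4] = 0.004729 mol / 0.04143 L = 0.114 M.

0.114 M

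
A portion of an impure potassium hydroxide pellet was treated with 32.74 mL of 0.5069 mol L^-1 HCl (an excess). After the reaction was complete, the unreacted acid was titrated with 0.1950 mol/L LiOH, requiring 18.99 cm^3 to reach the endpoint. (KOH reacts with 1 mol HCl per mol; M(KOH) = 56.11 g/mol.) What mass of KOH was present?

0.723 g

Total n(HCl) added = 0.5069 x 0.03274 = 0.01660 mol.
n(LiOH) used = 0.1950 x 0.01899 = 0.003703 mol, which equals the excess n(HCl).
So n(HCl) consumed by the sample = 0.01660 - 0.003703 = 0.01289 mol.
n(KOH) = 0.01289 / 1 = 0.01289 mol.
mass = 0.01289 mol x 56.11 g/mol = 0.723 g.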